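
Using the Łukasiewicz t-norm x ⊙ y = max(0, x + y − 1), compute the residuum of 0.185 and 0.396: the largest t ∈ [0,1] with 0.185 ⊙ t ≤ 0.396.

1.000

The residuum of the Łukasiewicz t-norm gives the supremum: min(1, 1 − 0.185 + 0.396).
1 − 0.185 + 0.396 = 1.211, so t = min(1, 1.211) = 1.000.
Check: 0.185 ⊙ 1.000 = max(0, 0.185) = 0.185 ≤ 0.396.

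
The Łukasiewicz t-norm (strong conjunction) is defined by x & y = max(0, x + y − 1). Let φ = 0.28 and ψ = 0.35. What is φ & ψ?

φ & ψ = max(0, 0.28 + 0.35 − 1) = max(0, -0.37) = 0.00
For comparison, the Gödel (minimum) t-norm min(x, y) would give 0.28.

0.00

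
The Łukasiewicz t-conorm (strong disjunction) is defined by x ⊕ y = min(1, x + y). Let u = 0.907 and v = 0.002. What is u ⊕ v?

u ⊕ v = min(1, 0.907 + 0.002) = min(1, 0.909) = 0.909
For comparison, the Gödel t-conorm max(x, y) would give 0.907.

0.909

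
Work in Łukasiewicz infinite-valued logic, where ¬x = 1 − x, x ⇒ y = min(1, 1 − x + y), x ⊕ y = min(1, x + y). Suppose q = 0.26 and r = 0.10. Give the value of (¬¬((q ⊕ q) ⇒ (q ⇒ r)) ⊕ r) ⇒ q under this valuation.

0.26

q ⊕ q = min(1, 0.26 + 0.26) = min(1, 0.52) = 0.52
q ⇒ r = min(1, 1 − 0.26 + 0.10) = min(1, 0.84) = 0.84
(q ⊕ q) ⇒ (q ⇒ r) = min(1, 1 − 0.52 + 0.84) = min(1, 1.32) = 1.00
¬((q ⊕ q) ⇒ (q ⇒ r)) = 1 − 1.00 = 0.00
¬¬((q ⊕ q) ⇒ (q ⇒ r)) = 1 − 0.00 = 1.00
¬¬((q ⊕ q) ⇒ (q ⇒ r)) ⊕ r = min(1, 1.00 + 0.10) = min(1, 1.10) = 1.00
(¬¬((q ⊕ q) ⇒ (q ⇒ r)) ⊕ r) ⇒ q = min(1, 1 − 1.00 + 0.26) = min(1, 0.26) = 0.26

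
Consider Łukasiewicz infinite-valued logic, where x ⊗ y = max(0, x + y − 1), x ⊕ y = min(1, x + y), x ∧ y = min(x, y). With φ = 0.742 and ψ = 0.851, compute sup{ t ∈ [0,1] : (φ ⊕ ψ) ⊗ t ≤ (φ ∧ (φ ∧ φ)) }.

0.742

φ ⊕ ψ = min(1, 0.742 + 0.851) = min(1, 1.593) = 1.000
So the left factor is φ ⊕ ψ = 1.000.
φ ∧ φ = min(0.742, 0.742) = 0.742
φ ∧ (φ ∧ φ) = min(0.742, 0.742) = 0.742
So the right-hand bound is φ ∧ (φ ∧ φ) = 0.742.
The residuum of the Łukasiewicz t-norm gives the supremum: min(1, 1 − 1.000 + 0.742).
1 − 1.000 + 0.742 = 0.742, so t = min(1, 0.742) = 0.742.
Check: 1.000 ⊗ 0.742 = max(0, 0.742) = 0.742 ≤ 0.742.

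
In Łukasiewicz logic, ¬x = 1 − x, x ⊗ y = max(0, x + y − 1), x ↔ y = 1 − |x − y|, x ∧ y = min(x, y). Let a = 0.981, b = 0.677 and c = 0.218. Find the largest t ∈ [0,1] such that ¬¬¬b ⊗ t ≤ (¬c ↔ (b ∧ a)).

¬b = 1 − 0.677 = 0.323
¬¬b = 1 − 0.323 = 0.677
¬¬¬b = 1 − 0.677 = 0.323
So the left factor is ¬¬¬b = 0.323.
¬c = 1 − 0.218 = 0.782
b ∧ a = min(0.677, 0.981) = 0.677
¬c ↔ (b ∧ a) = 1 − |0.782 − 0.677| = 1 − 0.105 = 0.895
So the right-hand bound is ¬c ↔ (b ∧ a) = 0.895.
The residuum of the Łukasiewicz t-norm gives the supremum: min(1, 1 − 0.323 + 0.895).
1 − 0.323 + 0.895 = 1.572, so t = min(1, 1.572) = 1.000.
Check: 0.323 ⊗ 1.000 = max(0, 0.323) = 0.323 ≤ 0.895.

1.000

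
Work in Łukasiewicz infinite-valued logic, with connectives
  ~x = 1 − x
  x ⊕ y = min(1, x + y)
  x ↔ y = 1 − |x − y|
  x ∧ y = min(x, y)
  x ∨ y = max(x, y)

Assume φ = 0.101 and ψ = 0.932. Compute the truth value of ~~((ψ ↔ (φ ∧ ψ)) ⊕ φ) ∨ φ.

0.270

φ ∧ ψ = min(0.101, 0.932) = 0.101
ψ ↔ (φ ∧ ψ) = 1 − |0.932 − 0.101| = 1 − 0.831 = 0.169
(ψ ↔ (φ ∧ ψ)) ⊕ φ = min(1, 0.169 + 0.101) = min(1, 0.270) = 0.270
~((ψ ↔ (φ ∧ ψ)) ⊕ φ) = 1 − 0.270 = 0.730
~~((ψ ↔ (φ ∧ ψ)) ⊕ φ) = 1 − 0.730 = 0.270
~~((ψ ↔ (φ ∧ ψ)) ⊕ φ) ∨ φ = max(0.270, 0.101) = 0.270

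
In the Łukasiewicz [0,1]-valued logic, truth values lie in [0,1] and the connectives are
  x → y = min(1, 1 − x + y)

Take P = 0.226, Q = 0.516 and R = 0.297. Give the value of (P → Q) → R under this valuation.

0.297

P → Q = min(1, 1 − 0.226 + 0.516) = min(1, 1.290) = 1.000
(P → Q) → R = min(1, 1 − 1.000 + 0.297) = min(1, 0.297) = 0.297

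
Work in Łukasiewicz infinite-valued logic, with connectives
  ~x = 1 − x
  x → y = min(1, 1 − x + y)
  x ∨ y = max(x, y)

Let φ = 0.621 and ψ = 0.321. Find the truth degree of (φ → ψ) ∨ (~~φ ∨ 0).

φ → ψ = min(1, 1 − 0.621 + 0.321) = min(1, 0.700) = 0.700
~φ = 1 − 0.621 = 0.379
~~φ = 1 − 0.379 = 0.621
~~φ ∨ 0 = max(0.621, 0.000) = 0.621
(φ → ψ) ∨ (~~φ ∨ 0) = max(0.700, 0.621) = 0.700

0.700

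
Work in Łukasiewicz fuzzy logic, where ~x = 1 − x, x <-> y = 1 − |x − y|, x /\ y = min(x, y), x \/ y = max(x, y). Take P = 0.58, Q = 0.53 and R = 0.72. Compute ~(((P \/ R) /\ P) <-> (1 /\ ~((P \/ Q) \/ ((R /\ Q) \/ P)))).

0.16

P \/ R = max(0.58, 0.72) = 0.72
(P \/ R) /\ P = min(0.72, 0.58) = 0.58
P \/ Q = max(0.58, 0.53) = 0.58
R /\ Q = min(0.72, 0.53) = 0.53
(R /\ Q) \/ P = max(0.53, 0.58) = 0.58
(P \/ Q) \/ ((R /\ Q) \/ P) = max(0.58, 0.58) = 0.58
~((P \/ Q) \/ ((R /\ Q) \/ P)) = 1 − 0.58 = 0.42
1 /\ ~((P \/ Q) \/ ((R /\ Q) \/ P)) = min(1.00, 0.42) = 0.42
((P \/ R) /\ P) <-> (1 /\ ~((P \/ Q) \/ ((R /\ Q) \/ P))) = 1 − |0.58 − 0.42| = 1 − 0.16 = 0.84
~(((P \/ R) /\ P) <-> (1 /\ ~((P \/ Q) \/ ((R /\ Q) \/ P)))) = 1 − 0.84 = 0.16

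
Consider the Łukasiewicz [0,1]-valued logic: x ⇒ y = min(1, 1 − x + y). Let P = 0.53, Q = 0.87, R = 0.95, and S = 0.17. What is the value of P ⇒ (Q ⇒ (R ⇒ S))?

0.82

R ⇒ S = min(1, 1 − 0.95 + 0.17) = min(1, 0.22) = 0.22
Q ⇒ (R ⇒ S) = min(1, 1 − 0.87 + 0.22) = min(1, 0.35) = 0.35
P ⇒ (Q ⇒ (R ⇒ S)) = min(1, 1 − 0.53 + 0.35) = min(1, 0.82) = 0.82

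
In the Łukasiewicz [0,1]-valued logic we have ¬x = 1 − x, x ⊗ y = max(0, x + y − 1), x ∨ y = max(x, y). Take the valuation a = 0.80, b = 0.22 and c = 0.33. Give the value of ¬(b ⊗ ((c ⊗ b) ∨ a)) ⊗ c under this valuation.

0.31

c ⊗ b = max(0, 0.33 + 0.22 − 1) = max(0, -0.45) = 0.00
(c ⊗ b) ∨ a = max(0.00, 0.80) = 0.80
b ⊗ ((c ⊗ b) ∨ a) = max(0, 0.22 + 0.80 − 1) = max(0, 0.02) = 0.02
¬(b ⊗ ((c ⊗ b) ∨ a)) = 1 − 0.02 = 0.98
¬(b ⊗ ((c ⊗ b) ∨ a)) ⊗ c = max(0, 0.98 + 0.33 − 1) = max(0, 0.31) = 0.31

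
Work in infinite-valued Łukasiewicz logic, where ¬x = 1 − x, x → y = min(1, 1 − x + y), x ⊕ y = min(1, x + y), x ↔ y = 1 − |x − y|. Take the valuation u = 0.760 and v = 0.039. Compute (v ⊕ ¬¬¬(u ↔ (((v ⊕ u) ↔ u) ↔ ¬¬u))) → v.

0.961

v ⊕ u = min(1, 0.039 + 0.760) = min(1, 0.799) = 0.799
(v ⊕ u) ↔ u = 1 − |0.799 − 0.760| = 1 − 0.039 = 0.961
¬u = 1 − 0.760 = 0.240
¬¬u = 1 − 0.240 = 0.760
((v ⊕ u) ↔ u) ↔ ¬¬u = 1 − |0.961 − 0.760| = 1 − 0.201 = 0.799
u ↔ (((v ⊕ u) ↔ u) ↔ ¬¬u) = 1 − |0.760 − 0.799| = 1 − 0.039 = 0.961
¬(u ↔ (((v ⊕ u) ↔ u) ↔ ¬¬u)) = 1 − 0.961 = 0.039
¬¬(u ↔ (((v ⊕ u) ↔ u) ↔ ¬¬u)) = 1 − 0.039 = 0.961
¬¬¬(u ↔ (((v ⊕ u) ↔ u) ↔ ¬¬u)) = 1 − 0.961 = 0.039
v ⊕ ¬¬¬(u ↔ (((v ⊕ u) ↔ u) ↔ ¬¬u)) = min(1, 0.039 + 0.039) = min(1, 0.078) = 0.078
(v ⊕ ¬¬¬(u ↔ (((v ⊕ u) ↔ u) ↔ ¬¬u))) → v = min(1, 1 − 0.078 + 0.039) = min(1, 0.961) = 0.961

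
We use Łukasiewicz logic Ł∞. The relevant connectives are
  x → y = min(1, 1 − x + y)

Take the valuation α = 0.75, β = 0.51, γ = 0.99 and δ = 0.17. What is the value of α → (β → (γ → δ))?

0.92

γ → δ = min(1, 1 − 0.99 + 0.17) = min(1, 0.18) = 0.18
β → (γ → δ) = min(1, 1 − 0.51 + 0.18) = min(1, 0.67) = 0.67
α → (β → (γ → δ)) = min(1, 1 − 0.75 + 0.67) = min(1, 0.92) = 0.92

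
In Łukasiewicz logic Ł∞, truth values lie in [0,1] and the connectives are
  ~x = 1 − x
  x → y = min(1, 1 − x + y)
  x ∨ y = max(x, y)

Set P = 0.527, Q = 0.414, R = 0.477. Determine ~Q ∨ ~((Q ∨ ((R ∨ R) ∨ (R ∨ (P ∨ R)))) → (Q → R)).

~Q = 1 − 0.414 = 0.586
R ∨ R = max(0.477, 0.477) = 0.477
P ∨ R = max(0.527, 0.477) = 0.527
R ∨ (P ∨ R) = max(0.477, 0.527) = 0.527
(R ∨ R) ∨ (R ∨ (P ∨ R)) = max(0.477, 0.527) = 0.527
Q ∨ ((R ∨ R) ∨ (R ∨ (P ∨ R))) = max(0.414, 0.527) = 0.527
Q → R = min(1, 1 − 0.414 + 0.477) = min(1, 1.063) = 1.000
(Q ∨ ((R ∨ R) ∨ (R ∨ (P ∨ R)))) → (Q → R) = min(1, 1 − 0.527 + 1.000) = min(1, 1.473) = 1.000
~((Q ∨ ((R ∨ R) ∨ (R ∨ (P ∨ R)))) → (Q → R)) = 1 − 1.000 = 0.000
~Q ∨ ~((Q ∨ ((R ∨ R) ∨ (R ∨ (P ∨ R)))) → (Q → R)) = max(0.586, 0.000) = 0.586

0.586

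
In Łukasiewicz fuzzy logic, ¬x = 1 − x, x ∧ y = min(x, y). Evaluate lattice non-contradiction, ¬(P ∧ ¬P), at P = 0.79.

¬P = 1 − 0.79 = 0.21
P ∧ ¬P = min(0.79, 0.21) = 0.21
¬(P ∧ ¬P) = 1 − 0.21 = 0.79
(The value 0.79 < 1 shows this instance is not satisfied; not a Ł∞-tautology — its value is 1 − min(a, 1−a).)

0.79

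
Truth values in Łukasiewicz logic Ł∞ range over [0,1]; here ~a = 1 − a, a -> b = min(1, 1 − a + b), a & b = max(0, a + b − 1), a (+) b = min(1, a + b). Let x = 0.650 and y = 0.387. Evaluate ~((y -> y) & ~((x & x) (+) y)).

0.687

y -> y = min(1, 1 − 0.387 + 0.387) = min(1, 1.000) = 1.000
x & x = max(0, 0.650 + 0.650 − 1) = max(0, 0.300) = 0.300
(x & x) (+) y = min(1, 0.300 + 0.387) = min(1, 0.687) = 0.687
~((x & x) (+) y) = 1 − 0.687 = 0.313
(y -> y) & ~((x & x) (+) y) = max(0, 1.000 + 0.313 − 1) = max(0, 0.313) = 0.313
~((y -> y) & ~((x & x) (+) y)) = 1 − 0.313 = 0.687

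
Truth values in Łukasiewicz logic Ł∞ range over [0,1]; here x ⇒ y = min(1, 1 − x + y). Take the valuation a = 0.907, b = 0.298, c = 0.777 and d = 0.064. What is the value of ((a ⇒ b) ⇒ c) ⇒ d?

a ⇒ b = min(1, 1 − 0.907 + 0.298) = min(1, 0.391) = 0.391
(a ⇒ b) ⇒ c = min(1, 1 − 0.391 + 0.777) = min(1, 1.386) = 1.000
((a ⇒ b) ⇒ c) ⇒ d = min(1, 1 − 1.000 + 0.064) = min(1, 0.064) = 0.064

0.064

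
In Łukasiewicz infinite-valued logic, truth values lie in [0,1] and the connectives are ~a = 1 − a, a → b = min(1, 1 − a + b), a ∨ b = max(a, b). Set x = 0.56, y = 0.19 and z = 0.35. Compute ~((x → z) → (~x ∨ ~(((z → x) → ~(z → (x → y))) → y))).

x → z = min(1, 1 − 0.56 + 0.35) = min(1, 0.79) = 0.79
~x = 1 − 0.56 = 0.44
z → x = min(1, 1 − 0.35 + 0.56) = min(1, 1.21) = 1.00
x → y = min(1, 1 − 0.56 + 0.19) = min(1, 0.63) = 0.63
z → (x → y) = min(1, 1 − 0.35 + 0.63) = min(1, 1.28) = 1.00
~(z → (x → y)) = 1 − 1.00 = 0.00
(z → x) → ~(z → (x → y)) = min(1, 1 − 1.00 + 0.00) = min(1, 0.00) = 0.00
((z → x) → ~(z → (x → y))) → y = min(1, 1 − 0.00 + 0.19) = min(1, 1.19) = 1.00
~(((z → x) → ~(z → (x → y))) → y) = 1 − 1.00 = 0.00
~x ∨ ~(((z → x) → ~(z → (x → y))) → y) = max(0.44, 0.00) = 0.44
(x → z) → (~x ∨ ~(((z → x) → ~(z → (x → y))) → y)) = min(1, 1 − 0.79 + 0.44) = min(1, 0.65) = 0.65
~((x → z) → (~x ∨ ~(((z → x) → ~(z → (x → y))) → y))) = 1 − 0.65 = 0.35

0.35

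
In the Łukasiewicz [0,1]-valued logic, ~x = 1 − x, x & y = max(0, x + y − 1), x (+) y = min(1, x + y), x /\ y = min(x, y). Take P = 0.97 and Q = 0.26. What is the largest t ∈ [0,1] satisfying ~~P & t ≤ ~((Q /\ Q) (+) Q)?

~P = 1 − 0.97 = 0.03
~~P = 1 − 0.03 = 0.97
So the left factor is ~~P = 0.97.
Q /\ Q = min(0.26, 0.26) = 0.26
(Q /\ Q) (+) Q = min(1, 0.26 + 0.26) = min(1, 0.52) = 0.52
~((Q /\ Q) (+) Q) = 1 − 0.52 = 0.48
So the right-hand bound is ~((Q /\ Q) (+) Q) = 0.48.
The residuum of the Łukasiewicz t-norm gives the supremum: min(1, 1 − 0.97 + 0.48).
1 − 0.97 + 0.48 = 0.51, so t = min(1, 0.51) = 0.51.
Check: 0.97 & 0.51 = max(0, 0.48) = 0.48 ≤ 0.48.

0.51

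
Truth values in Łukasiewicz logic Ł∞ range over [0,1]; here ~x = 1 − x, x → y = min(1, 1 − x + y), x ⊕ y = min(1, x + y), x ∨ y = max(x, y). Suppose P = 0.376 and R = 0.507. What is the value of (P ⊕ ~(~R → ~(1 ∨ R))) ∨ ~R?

~R = 1 − 0.507 = 0.493
1 ∨ R = max(1.000, 0.507) = 1.000
~(1 ∨ R) = 1 − 1.000 = 0.000
~R → ~(1 ∨ R) = min(1, 1 − 0.493 + 0.000) = min(1, 0.507) = 0.507
~(~R → ~(1 ∨ R)) = 1 − 0.507 = 0.493
P ⊕ ~(~R → ~(1 ∨ R)) = min(1, 0.376 + 0.493) = min(1, 0.869) = 0.869
(P ⊕ ~(~R → ~(1 ∨ R))) ∨ ~R = max(0.869, 0.493) = 0.869

0.869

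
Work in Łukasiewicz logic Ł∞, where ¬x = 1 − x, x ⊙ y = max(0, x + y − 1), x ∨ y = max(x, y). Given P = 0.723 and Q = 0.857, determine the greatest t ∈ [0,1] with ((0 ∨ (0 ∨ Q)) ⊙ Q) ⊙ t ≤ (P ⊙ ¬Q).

0.286

0 ∨ Q = max(0.000, 0.857) = 0.857
0 ∨ (0 ∨ Q) = max(0.000, 0.857) = 0.857
(0 ∨ (0 ∨ Q)) ⊙ Q = max(0, 0.857 + 0.857 − 1) = max(0, 0.714) = 0.714
So the left factor is (0 ∨ (0 ∨ Q)) ⊙ Q = 0.714.
¬Q = 1 − 0.857 = 0.143
P ⊙ ¬Q = max(0, 0.723 + 0.143 − 1) = max(0, -0.134) = 0.000
So the right-hand bound is P ⊙ ¬Q = 0.000.
The residuum of the Łukasiewicz t-norm gives the supremum: min(1, 1 − 0.714 + 0.000).
1 − 0.714 + 0.000 = 0.286, so t = min(1, 0.286) = 0.286.
Check: 0.714 ⊙ 0.286 = max(0, 0.000) = 0.000 ≤ 0.000.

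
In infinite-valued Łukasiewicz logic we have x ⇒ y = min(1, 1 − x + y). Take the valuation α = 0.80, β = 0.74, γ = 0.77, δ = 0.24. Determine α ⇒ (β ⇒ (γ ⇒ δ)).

γ ⇒ δ = min(1, 1 − 0.77 + 0.24) = min(1, 0.47) = 0.47
β ⇒ (γ ⇒ δ) = min(1, 1 − 0.74 + 0.47) = min(1, 0.73) = 0.73
α ⇒ (β ⇒ (γ ⇒ δ)) = min(1, 1 − 0.80 + 0.73) = min(1, 0.93) = 0.93

0.93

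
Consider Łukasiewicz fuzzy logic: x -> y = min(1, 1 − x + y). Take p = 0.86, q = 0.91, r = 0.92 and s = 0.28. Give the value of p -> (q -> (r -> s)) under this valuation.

r -> s = min(1, 1 − 0.92 + 0.28) = min(1, 0.36) = 0.36
q -> (r -> s) = min(1, 1 − 0.91 + 0.36) = min(1, 0.45) = 0.45
p -> (q -> (r -> s)) = min(1, 1 − 0.86 + 0.45) = min(1, 0.59) = 0.59

0.59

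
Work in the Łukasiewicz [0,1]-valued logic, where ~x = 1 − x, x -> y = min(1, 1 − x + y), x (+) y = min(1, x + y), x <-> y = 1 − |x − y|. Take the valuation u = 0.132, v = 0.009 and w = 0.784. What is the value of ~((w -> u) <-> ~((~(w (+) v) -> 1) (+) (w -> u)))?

w -> u = min(1, 1 − 0.784 + 0.132) = min(1, 0.348) = 0.348
w (+) v = min(1, 0.784 + 0.009) = min(1, 0.793) = 0.793
~(w (+) v) = 1 − 0.793 = 0.207
~(w (+) v) -> 1 = min(1, 1 − 0.207 + 1.000) = min(1, 1.793) = 1.000
(~(w (+) v) -> 1) (+) (w -> u) = min(1, 1.000 + 0.348) = min(1, 1.348) = 1.000
~((~(w (+) v) -> 1) (+) (w -> u)) = 1 − 1.000 = 0.000
(w -> u) <-> ~((~(w (+) v) -> 1) (+) (w -> u)) = 1 − |0.348 − 0.000| = 1 − 0.348 = 0.652
~((w -> u) <-> ~((~(w (+) v) -> 1) (+) (w -> u))) = 1 − 0.652 = 0.348

0.348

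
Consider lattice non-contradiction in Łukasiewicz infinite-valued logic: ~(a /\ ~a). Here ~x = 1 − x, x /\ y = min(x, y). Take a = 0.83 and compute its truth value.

~a = 1 − 0.83 = 0.17
a /\ ~a = min(0.83, 0.17) = 0.17
~(a /\ ~a) = 1 − 0.17 = 0.83
(The value 0.83 < 1 shows this instance is not satisfied; not a Ł∞-tautology — its value is 1 − min(a, 1−a).)

0.83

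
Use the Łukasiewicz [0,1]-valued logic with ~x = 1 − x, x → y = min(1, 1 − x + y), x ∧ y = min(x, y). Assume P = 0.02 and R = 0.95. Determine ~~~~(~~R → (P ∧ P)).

~R = 1 − 0.95 = 0.05
~~R = 1 − 0.05 = 0.95
P ∧ P = min(0.02, 0.02) = 0.02
~~R → (P ∧ P) = min(1, 1 − 0.95 + 0.02) = min(1, 0.07) = 0.07
~(~~R → (P ∧ P)) = 1 − 0.07 = 0.93
~~(~~R → (P ∧ P)) = 1 − 0.93 = 0.07
~~~(~~R → (P ∧ P)) = 1 − 0.07 = 0.93
~~~~(~~R → (P ∧ P)) = 1 − 0.93 = 0.07

0.07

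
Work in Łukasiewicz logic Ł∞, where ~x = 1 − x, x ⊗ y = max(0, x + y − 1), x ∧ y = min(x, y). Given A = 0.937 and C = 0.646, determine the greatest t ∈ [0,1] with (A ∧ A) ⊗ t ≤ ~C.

0.417

A ∧ A = min(0.937, 0.937) = 0.937
So the left factor is A ∧ A = 0.937.
~C = 1 − 0.646 = 0.354
So the right-hand bound is ~C = 0.354.
The residuum of the Łukasiewicz t-norm gives the supremum: min(1, 1 − 0.937 + 0.354).
1 − 0.937 + 0.354 = 0.417, so t = min(1, 0.417) = 0.417.
Check: 0.937 ⊗ 0.417 = max(0, 0.354) = 0.354 ≤ 0.354.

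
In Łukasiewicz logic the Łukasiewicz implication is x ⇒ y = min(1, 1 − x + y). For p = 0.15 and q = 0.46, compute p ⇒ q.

1.00

p ⇒ q = min(1, 1 − 0.15 + 0.46) = min(1, 1.31) = 1.00
For comparison, the Gödel implication (1 if x ≤ y else y) would give 1.00.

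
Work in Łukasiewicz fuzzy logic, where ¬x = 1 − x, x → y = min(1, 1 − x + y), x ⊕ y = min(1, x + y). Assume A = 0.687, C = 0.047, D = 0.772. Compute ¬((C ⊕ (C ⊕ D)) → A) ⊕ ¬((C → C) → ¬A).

0.866

C ⊕ D = min(1, 0.047 + 0.772) = min(1, 0.819) = 0.819
C ⊕ (C ⊕ D) = min(1, 0.047 + 0.819) = min(1, 0.866) = 0.866
(C ⊕ (C ⊕ D)) → A = min(1, 1 − 0.866 + 0.687) = min(1, 0.821) = 0.821
¬((C ⊕ (C ⊕ D)) → A) = 1 − 0.821 = 0.179
C → C = min(1, 1 − 0.047 + 0.047) = min(1, 1.000) = 1.000
¬A = 1 − 0.687 = 0.313
(C → C) → ¬A = min(1, 1 − 1.000 + 0.313) = min(1, 0.313) = 0.313
¬((C → C) → ¬A) = 1 − 0.313 = 0.687
¬((C ⊕ (C ⊕ D)) → A) ⊕ ¬((C → C) → ¬A) = min(1, 0.179 + 0.687) = min(1, 0.866) = 0.866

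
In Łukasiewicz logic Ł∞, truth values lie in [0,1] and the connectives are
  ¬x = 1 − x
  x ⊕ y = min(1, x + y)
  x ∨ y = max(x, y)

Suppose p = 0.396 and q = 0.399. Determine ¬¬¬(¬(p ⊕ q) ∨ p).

0.604

p ⊕ q = min(1, 0.396 + 0.399) = min(1, 0.795) = 0.795
¬(p ⊕ q) = 1 − 0.795 = 0.205
¬(p ⊕ q) ∨ p = max(0.205, 0.396) = 0.396
¬(¬(p ⊕ q) ∨ p) = 1 − 0.396 = 0.604
¬¬(¬(p ⊕ q) ∨ p) = 1 − 0.604 = 0.396
¬¬¬(¬(p ⊕ q) ∨ p) = 1 − 0.396 = 0.604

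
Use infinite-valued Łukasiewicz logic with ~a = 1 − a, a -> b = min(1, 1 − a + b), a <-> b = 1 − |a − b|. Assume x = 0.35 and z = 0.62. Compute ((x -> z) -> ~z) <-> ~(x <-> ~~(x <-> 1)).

0.62

x -> z = min(1, 1 − 0.35 + 0.62) = min(1, 1.27) = 1.00
~z = 1 − 0.62 = 0.38
(x -> z) -> ~z = min(1, 1 − 1.00 + 0.38) = min(1, 0.38) = 0.38
x <-> 1 = 1 − |0.35 − 1.00| = 1 − 0.65 = 0.35
~(x <-> 1) = 1 − 0.35 = 0.65
~~(x <-> 1) = 1 − 0.65 = 0.35
x <-> ~~(x <-> 1) = 1 − |0.35 − 0.35| = 1 − 0.00 = 1.00
~(x <-> ~~(x <-> 1)) = 1 − 1.00 = 0.00
((x -> z) -> ~z) <-> ~(x <-> ~~(x <-> 1)) = 1 − |0.38 − 0.00| = 1 − 0.38 = 0.62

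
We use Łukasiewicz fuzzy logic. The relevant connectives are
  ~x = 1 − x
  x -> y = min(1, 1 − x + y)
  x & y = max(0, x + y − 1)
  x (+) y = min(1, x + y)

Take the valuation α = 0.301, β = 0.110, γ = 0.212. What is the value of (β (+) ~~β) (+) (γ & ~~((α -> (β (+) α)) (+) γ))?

0.432

~β = 1 − 0.110 = 0.890
~~β = 1 − 0.890 = 0.110
β (+) ~~β = min(1, 0.110 + 0.110) = min(1, 0.220) = 0.220
β (+) α = min(1, 0.110 + 0.301) = min(1, 0.411) = 0.411
α -> (β (+) α) = min(1, 1 − 0.301 + 0.411) = min(1, 1.110) = 1.000
(α -> (β (+) α)) (+) γ = min(1, 1.000 + 0.212) = min(1, 1.212) = 1.000
~((α -> (β (+) α)) (+) γ) = 1 − 1.000 = 0.000
~~((α -> (β (+) α)) (+) γ) = 1 − 0.000 = 1.000
γ & ~~((α -> (β (+) α)) (+) γ) = max(0, 0.212 + 1.000 − 1) = max(0, 0.212) = 0.212
(β (+) ~~β) (+) (γ & ~~((α -> (β (+) α)) (+) γ)) = min(1, 0.220 + 0.212) = min(1, 0.432) = 0.432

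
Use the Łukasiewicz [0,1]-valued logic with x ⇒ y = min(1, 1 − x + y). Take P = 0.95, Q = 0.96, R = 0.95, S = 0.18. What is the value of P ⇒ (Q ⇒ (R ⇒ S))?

R ⇒ S = min(1, 1 − 0.95 + 0.18) = min(1, 0.23) = 0.23
Q ⇒ (R ⇒ S) = min(1, 1 − 0.96 + 0.23) = min(1, 0.27) = 0.27
P ⇒ (Q ⇒ (R ⇒ S)) = min(1, 1 − 0.95 + 0.27) = min(1, 0.32) = 0.32

0.32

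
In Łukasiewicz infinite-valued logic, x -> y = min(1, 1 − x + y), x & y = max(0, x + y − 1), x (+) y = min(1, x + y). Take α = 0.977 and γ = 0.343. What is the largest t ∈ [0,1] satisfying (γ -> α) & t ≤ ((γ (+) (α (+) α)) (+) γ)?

1.000

γ -> α = min(1, 1 − 0.343 + 0.977) = min(1, 1.634) = 1.000
So the left factor is γ -> α = 1.000.
α (+) α = min(1, 0.977 + 0.977) = min(1, 1.954) = 1.000
γ (+) (α (+) α) = min(1, 0.343 + 1.000) = min(1, 1.343) = 1.000
(γ (+) (α (+) α)) (+) γ = min(1, 1.000 + 0.343) = min(1, 1.343) = 1.000
So the right-hand bound is (γ (+) (α (+) α)) (+) γ = 1.000.
The residuum of the Łukasiewicz t-norm gives the supremum: min(1, 1 − 1.000 + 1.000).
1 − 1.000 + 1.000 = 1.000, so t = min(1, 1.000) = 1.000.
Check: 1.000 & 1.000 = max(0, 1.000) = 1.000 ≤ 1.000.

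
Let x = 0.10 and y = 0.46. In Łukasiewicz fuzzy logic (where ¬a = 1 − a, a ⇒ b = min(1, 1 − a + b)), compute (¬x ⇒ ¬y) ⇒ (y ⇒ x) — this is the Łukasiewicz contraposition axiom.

¬x = 1 − 0.10 = 0.90
¬y = 1 − 0.46 = 0.54
¬x ⇒ ¬y = min(1, 1 − 0.90 + 0.54) = min(1, 0.64) = 0.64
y ⇒ x = min(1, 1 − 0.46 + 0.10) = min(1, 0.64) = 0.64
(¬x ⇒ ¬y) ⇒ (y ⇒ x) = min(1, 1 − 0.64 + 0.64) = min(1, 1.00) = 1.00
(As expected: an axiom of Ł∞, always 1.)

1.00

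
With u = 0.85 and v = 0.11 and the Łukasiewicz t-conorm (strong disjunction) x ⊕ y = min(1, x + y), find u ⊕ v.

0.96

u ⊕ v = min(1, 0.85 + 0.11) = min(1, 0.96) = 0.96
For comparison, the Gödel t-conorm max(x, y) would give 0.85.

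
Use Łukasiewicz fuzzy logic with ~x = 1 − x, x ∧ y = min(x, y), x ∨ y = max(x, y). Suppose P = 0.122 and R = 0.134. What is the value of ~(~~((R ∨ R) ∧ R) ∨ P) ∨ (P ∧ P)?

R ∨ R = max(0.134, 0.134) = 0.134
(R ∨ R) ∧ R = min(0.134, 0.134) = 0.134
~((R ∨ R) ∧ R) = 1 − 0.134 = 0.866
~~((R ∨ R) ∧ R) = 1 − 0.866 = 0.134
~~((R ∨ R) ∧ R) ∨ P = max(0.134, 0.122) = 0.134
~(~~((R ∨ R) ∧ R) ∨ P) = 1 − 0.134 = 0.866
P ∧ P = min(0.122, 0.122) = 0.122
~(~~((R ∨ R) ∧ R) ∨ P) ∨ (P ∧ P) = max(0.866, 0.122) = 0.866

0.866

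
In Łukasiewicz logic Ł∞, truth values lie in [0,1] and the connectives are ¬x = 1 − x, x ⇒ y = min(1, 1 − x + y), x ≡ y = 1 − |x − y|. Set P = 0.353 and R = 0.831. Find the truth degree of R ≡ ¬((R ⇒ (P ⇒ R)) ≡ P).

P ⇒ R = min(1, 1 − 0.353 + 0.831) = min(1, 1.478) = 1.000
R ⇒ (P ⇒ R) = min(1, 1 − 0.831 + 1.000) = min(1, 1.169) = 1.000
(R ⇒ (P ⇒ R)) ≡ P = 1 − |1.000 − 0.353| = 1 − 0.647 = 0.353
¬((R ⇒ (P ⇒ R)) ≡ P) = 1 − 0.353 = 0.647
R ≡ ¬((R ⇒ (P ⇒ R)) ≡ P) = 1 − |0.831 − 0.647| = 1 − 0.184 = 0.816

0.816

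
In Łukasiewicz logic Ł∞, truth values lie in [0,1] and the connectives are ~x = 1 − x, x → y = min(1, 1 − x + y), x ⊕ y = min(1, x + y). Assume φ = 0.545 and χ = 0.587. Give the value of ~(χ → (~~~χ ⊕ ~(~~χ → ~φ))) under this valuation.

0.042

~χ = 1 − 0.587 = 0.413
~~χ = 1 − 0.413 = 0.587
~~~χ = 1 − 0.587 = 0.413
~φ = 1 − 0.545 = 0.455
~~χ → ~φ = min(1, 1 − 0.587 + 0.455) = min(1, 0.868) = 0.868
~(~~χ → ~φ) = 1 − 0.868 = 0.132
~~~χ ⊕ ~(~~χ → ~φ) = min(1, 0.413 + 0.132) = min(1, 0.545) = 0.545
χ → (~~~χ ⊕ ~(~~χ → ~φ)) = min(1, 1 − 0.587 + 0.545) = min(1, 0.958) = 0.958
~(χ → (~~~χ ⊕ ~(~~χ → ~φ))) = 1 − 0.958 = 0.042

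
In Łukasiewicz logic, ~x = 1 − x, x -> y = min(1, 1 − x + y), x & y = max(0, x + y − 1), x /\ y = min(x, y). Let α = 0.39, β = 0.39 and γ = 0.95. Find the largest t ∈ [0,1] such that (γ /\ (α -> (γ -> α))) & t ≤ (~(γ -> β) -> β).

γ -> α = min(1, 1 − 0.95 + 0.39) = min(1, 0.44) = 0.44
α -> (γ -> α) = min(1, 1 − 0.39 + 0.44) = min(1, 1.05) = 1.00
γ /\ (α -> (γ -> α)) = min(0.95, 1.00) = 0.95
So the left factor is γ /\ (α -> (γ -> α)) = 0.95.
γ -> β = min(1, 1 − 0.95 + 0.39) = min(1, 0.44) = 0.44
~(γ -> β) = 1 − 0.44 = 0.56
~(γ -> β) -> β = min(1, 1 − 0.56 + 0.39) = min(1, 0.83) = 0.83
So the right-hand bound is ~(γ -> β) -> β = 0.83.
The residuum of the Łukasiewicz t-norm gives the supremum: min(1, 1 − 0.95 + 0.83).
1 − 0.95 + 0.83 = 0.88, so t = min(1, 0.88) = 0.88.
Check: 0.95 & 0.88 = max(0, 0.83) = 0.83 ≤ 0.83.

0.88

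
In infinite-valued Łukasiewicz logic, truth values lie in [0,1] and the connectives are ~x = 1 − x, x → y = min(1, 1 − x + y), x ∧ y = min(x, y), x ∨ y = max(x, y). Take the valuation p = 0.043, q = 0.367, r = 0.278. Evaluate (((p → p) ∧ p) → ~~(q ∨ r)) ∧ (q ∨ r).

0.367

p → p = min(1, 1 − 0.043 + 0.043) = min(1, 1.000) = 1.000
(p → p) ∧ p = min(1.000, 0.043) = 0.043
q ∨ r = max(0.367, 0.278) = 0.367
~(q ∨ r) = 1 − 0.367 = 0.633
~~(q ∨ r) = 1 − 0.633 = 0.367
((p → p) ∧ p) → ~~(q ∨ r) = min(1, 1 − 0.043 + 0.367) = min(1, 1.324) = 1.000
(((p → p) ∧ p) → ~~(q ∨ r)) ∧ (q ∨ r) = min(1.000, 0.367) = 0.367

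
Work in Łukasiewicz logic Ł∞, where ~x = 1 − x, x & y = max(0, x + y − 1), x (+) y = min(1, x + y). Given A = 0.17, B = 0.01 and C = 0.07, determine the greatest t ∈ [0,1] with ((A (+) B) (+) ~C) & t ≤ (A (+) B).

0.18

A (+) B = min(1, 0.17 + 0.01) = min(1, 0.18) = 0.18
~C = 1 − 0.07 = 0.93
(A (+) B) (+) ~C = min(1, 0.18 + 0.93) = min(1, 1.11) = 1.00
So the left factor is (A (+) B) (+) ~C = 1.00.
So the right-hand bound is A (+) B = 0.18.
The residuum of the Łukasiewicz t-norm gives the supremum: min(1, 1 − 1.00 + 0.18).
1 − 1.00 + 0.18 = 0.18, so t = min(1, 0.18) = 0.18.
Check: 1.00 & 0.18 = max(0, 0.18) = 0.18 ≤ 0.18.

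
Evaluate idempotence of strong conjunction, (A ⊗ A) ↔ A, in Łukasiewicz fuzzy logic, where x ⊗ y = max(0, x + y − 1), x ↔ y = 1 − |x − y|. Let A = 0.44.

0.56

A ⊗ A = max(0, 0.44 + 0.44 − 1) = max(0, -0.12) = 0.00
(A ⊗ A) ↔ A = 1 − |0.00 − 0.44| = 1 − 0.44 = 0.56
(The value 0.56 < 1 shows this instance is not satisfied; fails in Ł∞ since a ⊗ a = max(0, 2a−1) ≠ a in general.)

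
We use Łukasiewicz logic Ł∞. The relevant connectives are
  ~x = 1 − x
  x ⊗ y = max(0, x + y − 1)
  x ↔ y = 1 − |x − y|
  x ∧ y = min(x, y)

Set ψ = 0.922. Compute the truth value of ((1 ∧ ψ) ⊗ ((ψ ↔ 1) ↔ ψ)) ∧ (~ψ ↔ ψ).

0.156

1 ∧ ψ = min(1.000, 0.922) = 0.922
ψ ↔ 1 = 1 − |0.922 − 1.000| = 1 − 0.078 = 0.922
(ψ ↔ 1) ↔ ψ = 1 − |0.922 − 0.922| = 1 − 0.000 = 1.000
(1 ∧ ψ) ⊗ ((ψ ↔ 1) ↔ ψ) = max(0, 0.922 + 1.000 − 1) = max(0, 0.922) = 0.922
~ψ = 1 − 0.922 = 0.078
~ψ ↔ ψ = 1 − |0.078 − 0.922| = 1 − 0.844 = 0.156
((1 ∧ ψ) ⊗ ((ψ ↔ 1) ↔ ψ)) ∧ (~ψ ↔ ψ) = min(0.922, 0.156) = 0.156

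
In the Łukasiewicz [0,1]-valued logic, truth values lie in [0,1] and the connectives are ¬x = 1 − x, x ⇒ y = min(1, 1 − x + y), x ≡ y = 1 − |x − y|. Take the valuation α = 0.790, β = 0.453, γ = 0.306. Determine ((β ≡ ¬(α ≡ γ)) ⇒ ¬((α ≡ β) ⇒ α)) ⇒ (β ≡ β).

α ≡ γ = 1 − |0.790 − 0.306| = 1 − 0.484 = 0.516
¬(α ≡ γ) = 1 − 0.516 = 0.484
β ≡ ¬(α ≡ γ) = 1 − |0.453 − 0.484| = 1 − 0.031 = 0.969
α ≡ β = 1 − |0.790 − 0.453| = 1 − 0.337 = 0.663
(α ≡ β) ⇒ α = min(1, 1 − 0.663 + 0.790) = min(1, 1.127) = 1.000
¬((α ≡ β) ⇒ α) = 1 − 1.000 = 0.000
(β ≡ ¬(α ≡ γ)) ⇒ ¬((α ≡ β) ⇒ α) = min(1, 1 − 0.969 + 0.000) = min(1, 0.031) = 0.031
β ≡ β = 1 − |0.453 − 0.453| = 1 − 0.000 = 1.000
((β ≡ ¬(α ≡ γ)) ⇒ ¬((α ≡ β) ⇒ α)) ⇒ (β ≡ β) = min(1, 1 − 0.031 + 1.000) = min(1, 1.969) = 1.000

1.000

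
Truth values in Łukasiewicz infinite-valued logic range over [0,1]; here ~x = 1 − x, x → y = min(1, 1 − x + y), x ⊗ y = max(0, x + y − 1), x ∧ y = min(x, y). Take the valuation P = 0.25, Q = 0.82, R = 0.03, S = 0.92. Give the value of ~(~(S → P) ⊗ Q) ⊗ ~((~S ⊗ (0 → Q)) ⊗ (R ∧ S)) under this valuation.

0.51

S → P = min(1, 1 − 0.92 + 0.25) = min(1, 0.33) = 0.33
~(S → P) = 1 − 0.33 = 0.67
~(S → P) ⊗ Q = max(0, 0.67 + 0.82 − 1) = max(0, 0.49) = 0.49
~(~(S → P) ⊗ Q) = 1 − 0.49 = 0.51
~S = 1 − 0.92 = 0.08
0 → Q = min(1, 1 − 0.00 + 0.82) = min(1, 1.82) = 1.00
~S ⊗ (0 → Q) = max(0, 0.08 + 1.00 − 1) = max(0, 0.08) = 0.08
R ∧ S = min(0.03, 0.92) = 0.03
(~S ⊗ (0 → Q)) ⊗ (R ∧ S) = max(0, 0.08 + 0.03 − 1) = max(0, -0.89) = 0.00
~((~S ⊗ (0 → Q)) ⊗ (R ∧ S)) = 1 − 0.00 = 1.00
~(~(S → P) ⊗ Q) ⊗ ~((~S ⊗ (0 → Q)) ⊗ (R ∧ S)) = max(0, 0.51 + 1.00 − 1) = max(0, 0.51) = 0.51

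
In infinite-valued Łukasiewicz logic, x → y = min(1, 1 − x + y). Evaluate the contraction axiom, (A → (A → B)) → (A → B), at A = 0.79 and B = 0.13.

A → B = min(1, 1 − 0.79 + 0.13) = min(1, 0.34) = 0.34
A → (A → B) = min(1, 1 − 0.79 + 0.34) = min(1, 0.55) = 0.55
(A → (A → B)) → (A → B) = min(1, 1 − 0.55 + 0.34) = min(1, 0.79) = 0.79
(The value 0.79 < 1 shows this instance is not satisfied; fails in Ł∞ (the t-norm is not idempotent).)

0.79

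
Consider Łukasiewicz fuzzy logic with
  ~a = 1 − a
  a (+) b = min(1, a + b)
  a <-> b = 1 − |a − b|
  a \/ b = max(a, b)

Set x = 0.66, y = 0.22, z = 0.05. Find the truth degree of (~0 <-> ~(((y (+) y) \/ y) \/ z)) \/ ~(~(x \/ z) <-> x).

0.56

~0 = 1 − 0.00 = 1.00
y (+) y = min(1, 0.22 + 0.22) = min(1, 0.44) = 0.44
(y (+) y) \/ y = max(0.44, 0.22) = 0.44
((y (+) y) \/ y) \/ z = max(0.44, 0.05) = 0.44
~(((y (+) y) \/ y) \/ z) = 1 − 0.44 = 0.56
~0 <-> ~(((y (+) y) \/ y) \/ z) = 1 − |1.00 − 0.56| = 1 − 0.44 = 0.56
x \/ z = max(0.66, 0.05) = 0.66
~(x \/ z) = 1 − 0.66 = 0.34
~(x \/ z) <-> x = 1 − |0.34 − 0.66| = 1 − 0.32 = 0.68
~(~(x \/ z) <-> x) = 1 − 0.68 = 0.32
(~0 <-> ~(((y (+) y) \/ y) \/ z)) \/ ~(~(x \/ z) <-> x) = max(0.56, 0.32) = 0.56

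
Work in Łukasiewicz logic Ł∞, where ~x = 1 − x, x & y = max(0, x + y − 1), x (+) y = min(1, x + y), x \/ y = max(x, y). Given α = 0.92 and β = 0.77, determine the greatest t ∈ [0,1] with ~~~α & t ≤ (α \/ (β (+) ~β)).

~α = 1 − 0.92 = 0.08
~~α = 1 − 0.08 = 0.92
~~~α = 1 − 0.92 = 0.08
So the left factor is ~~~α = 0.08.
~β = 1 − 0.77 = 0.23
β (+) ~β = min(1, 0.77 + 0.23) = min(1, 1.00) = 1.00
α \/ (β (+) ~β) = max(0.92, 1.00) = 1.00
So the right-hand bound is α \/ (β (+) ~β) = 1.00.
The residuum of the Łukasiewicz t-norm gives the supremum: min(1, 1 − 0.08 + 1.00).
1 − 0.08 + 1.00 = 1.92, so t = min(1, 1.92) = 1.00.
Check: 0.08 & 1.00 = max(0, 0.08) = 0.08 ≤ 1.00.

1.00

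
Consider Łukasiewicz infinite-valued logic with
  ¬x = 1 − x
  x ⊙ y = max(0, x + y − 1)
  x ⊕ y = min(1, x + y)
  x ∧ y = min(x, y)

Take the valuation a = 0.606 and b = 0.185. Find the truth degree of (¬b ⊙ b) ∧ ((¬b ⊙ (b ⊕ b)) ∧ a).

0.000

¬b = 1 − 0.185 = 0.815
¬b ⊙ b = max(0, 0.815 + 0.185 − 1) = max(0, 0.000) = 0.000
b ⊕ b = min(1, 0.185 + 0.185) = min(1, 0.370) = 0.370
¬b ⊙ (b ⊕ b) = max(0, 0.815 + 0.370 − 1) = max(0, 0.185) = 0.185
(¬b ⊙ (b ⊕ b)) ∧ a = min(0.185, 0.606) = 0.185
(¬b ⊙ b) ∧ ((¬b ⊙ (b ⊕ b)) ∧ a) = min(0.000, 0.185) = 0.000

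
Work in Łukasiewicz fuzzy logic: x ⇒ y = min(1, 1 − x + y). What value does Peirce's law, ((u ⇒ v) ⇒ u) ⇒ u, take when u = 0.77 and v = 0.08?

u ⇒ v = min(1, 1 − 0.77 + 0.08) = min(1, 0.31) = 0.31
(u ⇒ v) ⇒ u = min(1, 1 − 0.31 + 0.77) = min(1, 1.46) = 1.00
((u ⇒ v) ⇒ u) ⇒ u = min(1, 1 − 1.00 + 0.77) = min(1, 0.77) = 0.77
(The value 0.77 < 1 shows this instance is not satisfied; not a Ł∞-tautology in general.)

0.77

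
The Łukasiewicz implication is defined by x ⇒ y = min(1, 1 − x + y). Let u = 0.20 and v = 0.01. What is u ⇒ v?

0.81

u ⇒ v = min(1, 1 − 0.20 + 0.01) = min(1, 0.81) = 0.81
For comparison, the Gödel implication (1 if x ≤ y else y) would give 0.01.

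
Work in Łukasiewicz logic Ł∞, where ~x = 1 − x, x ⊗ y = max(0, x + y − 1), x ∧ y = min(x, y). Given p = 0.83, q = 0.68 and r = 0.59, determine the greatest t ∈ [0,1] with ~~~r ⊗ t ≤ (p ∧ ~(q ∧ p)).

0.91

~r = 1 − 0.59 = 0.41
~~r = 1 − 0.41 = 0.59
~~~r = 1 − 0.59 = 0.41
So the left factor is ~~~r = 0.41.
q ∧ p = min(0.68, 0.83) = 0.68
~(q ∧ p) = 1 − 0.68 = 0.32
p ∧ ~(q ∧ p) = min(0.83, 0.32) = 0.32
So the right-hand bound is p ∧ ~(q ∧ p) = 0.32.
The residuum of the Łukasiewicz t-norm gives the supremum: min(1, 1 − 0.41 + 0.32).
1 − 0.41 + 0.32 = 0.91, so t = min(1, 0.91) = 0.91.
Check: 0.41 ⊗ 0.91 = max(0, 0.32) = 0.32 ≤ 0.32.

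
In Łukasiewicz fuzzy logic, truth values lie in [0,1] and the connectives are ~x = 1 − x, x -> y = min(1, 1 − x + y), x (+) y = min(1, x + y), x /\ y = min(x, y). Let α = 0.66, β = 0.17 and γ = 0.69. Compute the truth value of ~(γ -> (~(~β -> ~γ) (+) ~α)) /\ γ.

0.00

~β = 1 − 0.17 = 0.83
~γ = 1 − 0.69 = 0.31
~β -> ~γ = min(1, 1 − 0.83 + 0.31) = min(1, 0.48) = 0.48
~(~β -> ~γ) = 1 − 0.48 = 0.52
~α = 1 − 0.66 = 0.34
~(~β -> ~γ) (+) ~α = min(1, 0.52 + 0.34) = min(1, 0.86) = 0.86
γ -> (~(~β -> ~γ) (+) ~α) = min(1, 1 − 0.69 + 0.86) = min(1, 1.17) = 1.00
~(γ -> (~(~β -> ~γ) (+) ~α)) = 1 − 1.00 = 0.00
~(γ -> (~(~β -> ~γ) (+) ~α)) /\ γ = min(0.00, 0.69) = 0.00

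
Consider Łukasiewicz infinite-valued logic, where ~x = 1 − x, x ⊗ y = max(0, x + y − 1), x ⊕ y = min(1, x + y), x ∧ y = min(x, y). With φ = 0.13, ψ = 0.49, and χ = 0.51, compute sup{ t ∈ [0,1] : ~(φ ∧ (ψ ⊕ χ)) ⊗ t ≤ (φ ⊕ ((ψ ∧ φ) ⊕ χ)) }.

ψ ⊕ χ = min(1, 0.49 + 0.51) = min(1, 1.00) = 1.00
φ ∧ (ψ ⊕ χ) = min(0.13, 1.00) = 0.13
~(φ ∧ (ψ ⊕ χ)) = 1 − 0.13 = 0.87
So the left factor is ~(φ ∧ (ψ ⊕ χ)) = 0.87.
ψ ∧ φ = min(0.49, 0.13) = 0.13
(ψ ∧ φ) ⊕ χ = min(1, 0.13 + 0.51) = min(1, 0.64) = 0.64
φ ⊕ ((ψ ∧ φ) ⊕ χ) = min(1, 0.13 + 0.64) = min(1, 0.77) = 0.77
So the right-hand bound is φ ⊕ ((ψ ∧ φ) ⊕ χ) = 0.77.
The residuum of the Łukasiewicz t-norm gives the supremum: min(1, 1 − 0.87 + 0.77).
1 − 0.87 + 0.77 = 0.90, so t = min(1, 0.90) = 0.90.
Check: 0.87 ⊗ 0.90 = max(0, 0.77) = 0.77 ≤ 0.77.

0.90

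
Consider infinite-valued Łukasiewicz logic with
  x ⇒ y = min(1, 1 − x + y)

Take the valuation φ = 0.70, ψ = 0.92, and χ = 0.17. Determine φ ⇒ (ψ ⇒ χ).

0.55

ψ ⇒ χ = min(1, 1 − 0.92 + 0.17) = min(1, 0.25) = 0.25
φ ⇒ (ψ ⇒ χ) = min(1, 1 − 0.70 + 0.25) = min(1, 0.55) = 0.55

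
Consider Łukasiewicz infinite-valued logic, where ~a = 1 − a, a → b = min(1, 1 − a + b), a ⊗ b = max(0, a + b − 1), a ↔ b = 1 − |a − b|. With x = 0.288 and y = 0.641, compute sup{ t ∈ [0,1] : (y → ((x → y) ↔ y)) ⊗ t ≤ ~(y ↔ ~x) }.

x → y = min(1, 1 − 0.288 + 0.641) = min(1, 1.353) = 1.000
(x → y) ↔ y = 1 − |1.000 − 0.641| = 1 − 0.359 = 0.641
y → ((x → y) ↔ y) = min(1, 1 − 0.641 + 0.641) = min(1, 1.000) = 1.000
So the left factor is y → ((x → y) ↔ y) = 1.000.
~x = 1 − 0.288 = 0.712
y ↔ ~x = 1 − |0.641 − 0.712| = 1 − 0.071 = 0.929
~(y ↔ ~x) = 1 − 0.929 = 0.071
So the right-hand bound is ~(y ↔ ~x) = 0.071.
The residuum of the Łukasiewicz t-norm gives the supremum: min(1, 1 − 1.000 + 0.071).
1 − 1.000 + 0.071 = 0.071, so t = min(1, 0.071) = 0.071.
Check: 1.000 ⊗ 0.071 = max(0, 0.071) = 0.071 ≤ 0.071.

0.071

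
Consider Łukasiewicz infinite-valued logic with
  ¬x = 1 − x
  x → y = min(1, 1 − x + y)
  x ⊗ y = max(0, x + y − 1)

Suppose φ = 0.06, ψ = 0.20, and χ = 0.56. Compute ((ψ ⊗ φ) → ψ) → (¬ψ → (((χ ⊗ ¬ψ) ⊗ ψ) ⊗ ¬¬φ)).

ψ ⊗ φ = max(0, 0.20 + 0.06 − 1) = max(0, -0.74) = 0.00
(ψ ⊗ φ) → ψ = min(1, 1 − 0.00 + 0.20) = min(1, 1.20) = 1.00
¬ψ = 1 − 0.20 = 0.80
χ ⊗ ¬ψ = max(0, 0.56 + 0.80 − 1) = max(0, 0.36) = 0.36
(χ ⊗ ¬ψ) ⊗ ψ = max(0, 0.36 + 0.20 − 1) = max(0, -0.44) = 0.00
¬φ = 1 − 0.06 = 0.94
¬¬φ = 1 − 0.94 = 0.06
((χ ⊗ ¬ψ) ⊗ ψ) ⊗ ¬¬φ = max(0, 0.00 + 0.06 − 1) = max(0, -0.94) = 0.00
¬ψ → (((χ ⊗ ¬ψ) ⊗ ψ) ⊗ ¬¬φ) = min(1, 1 − 0.80 + 0.00) = min(1, 0.20) = 0.20
((ψ ⊗ φ) → ψ) → (¬ψ → (((χ ⊗ ¬ψ) ⊗ ψ) ⊗ ¬¬φ)) = min(1, 1 − 1.00 + 0.20) = min(1, 0.20) = 0.20

0.20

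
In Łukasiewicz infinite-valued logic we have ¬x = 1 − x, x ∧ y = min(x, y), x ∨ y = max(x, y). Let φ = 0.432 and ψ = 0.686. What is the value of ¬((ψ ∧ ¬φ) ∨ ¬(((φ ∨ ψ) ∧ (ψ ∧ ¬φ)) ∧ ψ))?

¬φ = 1 − 0.432 = 0.568
ψ ∧ ¬φ = min(0.686, 0.568) = 0.568
φ ∨ ψ = max(0.432, 0.686) = 0.686
(φ ∨ ψ) ∧ (ψ ∧ ¬φ) = min(0.686, 0.568) = 0.568
((φ ∨ ψ) ∧ (ψ ∧ ¬φ)) ∧ ψ = min(0.568, 0.686) = 0.568
¬(((φ ∨ ψ) ∧ (ψ ∧ ¬φ)) ∧ ψ) = 1 − 0.568 = 0.432
(ψ ∧ ¬φ) ∨ ¬(((φ ∨ ψ) ∧ (ψ ∧ ¬φ)) ∧ ψ) = max(0.568, 0.432) = 0.568
¬((ψ ∧ ¬φ) ∨ ¬(((φ ∨ ψ) ∧ (ψ ∧ ¬φ)) ∧ ψ)) = 1 − 0.568 = 0.432

0.432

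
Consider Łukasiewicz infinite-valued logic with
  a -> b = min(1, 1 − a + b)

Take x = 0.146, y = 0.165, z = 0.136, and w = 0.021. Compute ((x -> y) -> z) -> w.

0.885

x -> y = min(1, 1 − 0.146 + 0.165) = min(1, 1.019) = 1.000
(x -> y) -> z = min(1, 1 − 1.000 + 0.136) = min(1, 0.136) = 0.136
((x -> y) -> z) -> w = min(1, 1 − 0.136 + 0.021) = min(1, 0.885) = 0.885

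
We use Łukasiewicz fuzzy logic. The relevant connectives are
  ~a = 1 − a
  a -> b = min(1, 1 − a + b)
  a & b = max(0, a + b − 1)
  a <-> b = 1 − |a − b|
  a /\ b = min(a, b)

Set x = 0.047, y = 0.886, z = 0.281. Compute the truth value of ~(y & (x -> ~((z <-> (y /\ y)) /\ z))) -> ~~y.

1.000

y /\ y = min(0.886, 0.886) = 0.886
z <-> (y /\ y) = 1 − |0.281 − 0.886| = 1 − 0.605 = 0.395
(z <-> (y /\ y)) /\ z = min(0.395, 0.281) = 0.281
~((z <-> (y /\ y)) /\ z) = 1 − 0.281 = 0.719
x -> ~((z <-> (y /\ y)) /\ z) = min(1, 1 − 0.047 + 0.719) = min(1, 1.672) = 1.000
y & (x -> ~((z <-> (y /\ y)) /\ z)) = max(0, 0.886 + 1.000 − 1) = max(0, 0.886) = 0.886
~(y & (x -> ~((z <-> (y /\ y)) /\ z))) = 1 − 0.886 = 0.114
~y = 1 − 0.886 = 0.114
~~y = 1 − 0.114 = 0.886
~(y & (x -> ~((z <-> (y /\ y)) /\ z))) -> ~~y = min(1, 1 − 0.114 + 0.886) = min(1, 1.772) = 1.000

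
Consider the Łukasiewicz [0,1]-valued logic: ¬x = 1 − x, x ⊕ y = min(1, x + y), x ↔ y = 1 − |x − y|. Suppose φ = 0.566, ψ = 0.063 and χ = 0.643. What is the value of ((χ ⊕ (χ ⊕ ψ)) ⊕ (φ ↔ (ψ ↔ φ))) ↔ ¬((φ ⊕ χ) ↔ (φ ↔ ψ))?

0.503

χ ⊕ ψ = min(1, 0.643 + 0.063) = min(1, 0.706) = 0.706
χ ⊕ (χ ⊕ ψ) = min(1, 0.643 + 0.706) = min(1, 1.349) = 1.000
ψ ↔ φ = 1 − |0.063 − 0.566| = 1 − 0.503 = 0.497
φ ↔ (ψ ↔ φ) = 1 − |0.566 − 0.497| = 1 − 0.069 = 0.931
(χ ⊕ (χ ⊕ ψ)) ⊕ (φ ↔ (ψ ↔ φ)) = min(1, 1.000 + 0.931) = min(1, 1.931) = 1.000
φ ⊕ χ = min(1, 0.566 + 0.643) = min(1, 1.209) = 1.000
φ ↔ ψ = 1 − |0.566 − 0.063| = 1 − 0.503 = 0.497
(φ ⊕ χ) ↔ (φ ↔ ψ) = 1 − |1.000 − 0.497| = 1 − 0.503 = 0.497
¬((φ ⊕ χ) ↔ (φ ↔ ψ)) = 1 − 0.497 = 0.503
((χ ⊕ (χ ⊕ ψ)) ⊕ (φ ↔ (ψ ↔ φ))) ↔ ¬((φ ⊕ χ) ↔ (φ ↔ ψ)) = 1 − |1.000 − 0.503| = 1 − 0.497 = 0.503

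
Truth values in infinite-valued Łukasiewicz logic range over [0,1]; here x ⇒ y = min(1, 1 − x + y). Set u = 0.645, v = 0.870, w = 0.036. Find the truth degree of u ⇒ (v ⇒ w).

v ⇒ w = min(1, 1 − 0.870 + 0.036) = min(1, 0.166) = 0.166
u ⇒ (v ⇒ w) = min(1, 1 − 0.645 + 0.166) = min(1, 0.521) = 0.521

0.521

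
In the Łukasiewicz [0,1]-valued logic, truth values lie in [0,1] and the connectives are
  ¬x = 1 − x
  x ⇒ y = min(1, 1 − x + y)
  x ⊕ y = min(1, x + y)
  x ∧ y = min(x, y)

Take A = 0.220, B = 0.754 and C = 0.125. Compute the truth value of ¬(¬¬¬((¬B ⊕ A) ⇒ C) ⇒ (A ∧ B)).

0.121

¬B = 1 − 0.754 = 0.246
¬B ⊕ A = min(1, 0.246 + 0.220) = min(1, 0.466) = 0.466
(¬B ⊕ A) ⇒ C = min(1, 1 − 0.466 + 0.125) = min(1, 0.659) = 0.659
¬((¬B ⊕ A) ⇒ C) = 1 − 0.659 = 0.341
¬¬((¬B ⊕ A) ⇒ C) = 1 − 0.341 = 0.659
¬¬¬((¬B ⊕ A) ⇒ C) = 1 − 0.659 = 0.341
A ∧ B = min(0.220, 0.754) = 0.220
¬¬¬((¬B ⊕ A) ⇒ C) ⇒ (A ∧ B) = min(1, 1 − 0.341 + 0.220) = min(1, 0.879) = 0.879
¬(¬¬¬((¬B ⊕ A) ⇒ C) ⇒ (A ∧ B)) = 1 − 0.879 = 0.121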